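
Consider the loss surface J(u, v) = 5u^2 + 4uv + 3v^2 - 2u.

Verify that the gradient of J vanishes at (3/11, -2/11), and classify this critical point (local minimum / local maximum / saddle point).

∇J = (10u + 4v - 2, 4u + 6v); substituting (3/11, -2/11) gives ∇J = (0, 0), so (3/11, -2/11) is indeed a critical point.
The Hessian of J is constant: H = [[10, 4], [4, 6]].
det(H) = 10·6 − 4² = 44.
det(H) > 0 and tr(H) = 16 > 0, so H is positive definite and the point is a local minimum.

local minimum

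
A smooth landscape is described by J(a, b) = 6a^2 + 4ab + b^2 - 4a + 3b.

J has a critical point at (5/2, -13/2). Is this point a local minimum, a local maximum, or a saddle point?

The Hessian of J is constant: H = [[12, 4], [4, 2]].
det(H) = 12·2 − 4² = 8.
det(H) > 0 and tr(H) = 14 > 0, so H is positive definite and the point is a local minimum.

local minimum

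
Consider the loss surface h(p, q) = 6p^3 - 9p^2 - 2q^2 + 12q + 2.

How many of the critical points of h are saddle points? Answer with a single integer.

h separates as a function of p plus a function of q, so ∇h=0 decouples.
∂h/∂p = 18p(p - 1) = 0 at p ∈ {0, 1}; ∂h/∂q = -4(q - 3) = 0 at q ∈ {3}.
The Hessian is diagonal: diag(h_pp, h_qq). Second derivatives: h_pp(0)=-18, h_pp(1)=18; h_qq(3)=-4.
Saddle points occur where the two diagonal entries have opposite signs: (1, 3). Count: 1.

1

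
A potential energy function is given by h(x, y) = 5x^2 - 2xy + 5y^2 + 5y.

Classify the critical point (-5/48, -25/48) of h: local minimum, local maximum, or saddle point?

The Hessian of h is constant: H = [[10, -2], [-2, 10]].
det(H) = 10·10 − (-2)² = 96.
det(H) > 0 and tr(H) = 20 > 0, so H is positive definite and the point is a local minimum.

local minimum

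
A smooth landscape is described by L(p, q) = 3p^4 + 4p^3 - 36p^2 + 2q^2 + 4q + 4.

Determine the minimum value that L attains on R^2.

L(p,q) separates as A(p) + B(q) + 4, so its minimum is min A + min B + 4.
A'(p) = 12p(p - 2)(p + 3) vanishes at p ∈ {-3, 0, 2}; B'(q) = 4q + 4 vanishes at q ∈ {-1}.
Local minima of A (where A''>0): A(-3)=-189, A(2)=-64. Local minima of B: B(-1)=-2.
So the global minimum of L is A(-3) + B(-1) + 4 = -189 − 2 + 4 = -187, attained at (-3, -1).

-187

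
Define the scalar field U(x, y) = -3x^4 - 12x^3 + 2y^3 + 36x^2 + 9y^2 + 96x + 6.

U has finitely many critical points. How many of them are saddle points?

3

U separates as a function of x plus a function of y, so ∇U=0 decouples.
∂U/∂x = -12(x - 2)(x + 1)(x + 4) = 0 at x ∈ {-4, -1, 2}; ∂U/∂y = 6y(y + 3) = 0 at y ∈ {-3, 0}.
The Hessian is diagonal: diag(U_xx, U_yy). Second derivatives: U_xx(-4)=-216, U_xx(-1)=108, U_xx(2)=-216; U_yy(-3)=-18, U_yy(0)=18.
Saddle points occur where the two diagonal entries have opposite signs: (-4, 0), (-1, -3), (2, 0). Count: 3.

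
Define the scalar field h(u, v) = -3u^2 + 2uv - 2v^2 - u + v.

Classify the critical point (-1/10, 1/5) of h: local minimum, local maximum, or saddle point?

local maximum

The Hessian of h is constant: H = [[-6, 2], [2, -4]].
det(H) = (-6)·(-4) − 2² = 20.
det(H) > 0 and tr(H) = -10 < 0, so H is negative definite and the point is a local maximum.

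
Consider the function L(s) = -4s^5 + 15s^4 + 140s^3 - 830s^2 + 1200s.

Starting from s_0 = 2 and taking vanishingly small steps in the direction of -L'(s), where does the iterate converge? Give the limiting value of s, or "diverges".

L'(s) = -20(s - 4)(s - 3)(s - 1)(s + 5), so L'(2) = -280.
Gradient descent moves in the -L' direction, i.e. s is increasing.
The nearest critical point in that direction is s = 3, where L'' = 320 > 0 (a local minimum). The iterate converges there.

3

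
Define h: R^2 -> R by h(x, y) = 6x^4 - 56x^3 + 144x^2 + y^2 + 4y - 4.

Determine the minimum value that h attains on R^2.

h(x,y) separates as P(x) + Q(y) − 4, so its minimum is min P + min Q − 4.
P'(x) = 24x(x - 4)(x - 3) vanishes at x ∈ {0, 3, 4}; Q'(y) = 2y + 4 vanishes at y ∈ {-2}.
Local minima of P (where P''>0): P(0)=0, P(4)=256. Local minima of Q: Q(-2)=-4.
So the global minimum of h is P(0) + Q(-2) − 4 = 0 − 4 − 4 = -8, attained at (0, -2).

-8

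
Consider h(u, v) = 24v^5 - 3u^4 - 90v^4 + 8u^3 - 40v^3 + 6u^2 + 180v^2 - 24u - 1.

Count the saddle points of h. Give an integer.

h separates as a function of u plus a function of v, so ∇h=0 decouples.
∂h/∂u = -12(u - 2)(u - 1)(u + 1) = 0 at u ∈ {-1, 1, 2}; ∂h/∂v = 120v(v - 3)(v - 1)(v + 1) = 0 at v ∈ {-1, 0, 1, 3}.
The Hessian is diagonal: diag(h_uu, h_vv). Second derivatives: h_uu(-1)=-72, h_uu(1)=24, h_uu(2)=-36; h_vv(-1)=-960, h_vv(0)=360, h_vv(1)=-480, h_vv(3)=2880.
Saddle points occur where the two diagonal entries have opposite signs: (-1, 0), (-1, 3), (1, -1), (1, 1), (2, 0), (2, 3). Count: 6.

6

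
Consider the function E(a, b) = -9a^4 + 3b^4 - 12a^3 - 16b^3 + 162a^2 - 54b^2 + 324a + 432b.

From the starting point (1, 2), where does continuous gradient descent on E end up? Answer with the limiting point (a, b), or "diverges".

E is separable, so gradient descent decouples: a follows -∂E/∂a, b follows -∂E/∂b.
∂E/∂a = -36(a - 3)(a + 1)(a + 3); at a=1 this is 576, so a decreases.
∂E/∂b = 12(b - 4)(b - 3)(b + 3); at b=2 this is 120, so b decreases.
a converges to its nearest critical value -1 (a local min of the a-part); b converges to -3. The iterate converges to (-1, -3).

(-1, -3)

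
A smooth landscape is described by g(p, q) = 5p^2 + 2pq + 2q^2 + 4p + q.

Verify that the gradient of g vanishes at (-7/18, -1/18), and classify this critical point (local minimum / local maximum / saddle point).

∇g = (10p + 2q + 4, 2p + 4q + 1); substituting (-7/18, -1/18) gives ∇g = (0, 0), so (-7/18, -1/18) is indeed a critical point.
The Hessian of g is constant: H = [[10, 2], [2, 4]].
det(H) = 10·4 − 2² = 36.
det(H) > 0 and tr(H) = 14 > 0, so H is positive definite and the point is a local minimum.

local minimum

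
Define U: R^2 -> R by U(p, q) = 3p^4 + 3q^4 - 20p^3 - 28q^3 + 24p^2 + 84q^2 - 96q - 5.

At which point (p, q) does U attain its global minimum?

U(p,q) separates as A(p) + B(q) − 5, so its minimum is min A + min B − 5.
A'(p) = 12p(p - 4)(p - 1) vanishes at p ∈ {0, 1, 4}; B'(q) = 12(q - 4)(q - 2)(q - 1) vanishes at q ∈ {1, 2, 4}.
Local minima of A (where A''>0): A(0)=0, A(4)=-128. Local minima of B: B(1)=-37, B(4)=-64.
So the global minimum of U is A(4) + B(4) − 5 = -128 − 64 − 5 = -197, attained at (4, 4).

(4, 4)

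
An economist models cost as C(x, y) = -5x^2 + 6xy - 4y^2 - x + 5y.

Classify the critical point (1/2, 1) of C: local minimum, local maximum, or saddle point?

local maximum

The Hessian of C is constant: H = [[-10, 6], [6, -8]].
det(H) = (-10)·(-8) − 6² = 44.
det(H) > 0 and tr(H) = -18 < 0, so H is negative definite and the point is a local maximum.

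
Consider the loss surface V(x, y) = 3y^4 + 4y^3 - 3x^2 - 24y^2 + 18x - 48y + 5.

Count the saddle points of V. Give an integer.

2

V separates as a function of x plus a function of y, so ∇V=0 decouples.
∂V/∂x = -6(x - 3) = 0 at x ∈ {3}; ∂V/∂y = 12(y - 2)(y + 1)(y + 2) = 0 at y ∈ {-2, -1, 2}.
The Hessian is diagonal: diag(V_xx, V_yy). Second derivatives: V_xx(3)=-6; V_yy(-2)=48, V_yy(-1)=-36, V_yy(2)=144.
Saddle points occur where the two diagonal entries have opposite signs: (3, -2), (3, 2). Count: 2.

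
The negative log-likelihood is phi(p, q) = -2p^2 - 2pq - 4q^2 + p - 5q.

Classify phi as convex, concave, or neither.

concave

phi is quadratic, so its Hessian is the constant matrix H = [[-4, -2], [-2, -8]].
det(H) = 28, tr(H) = -12.
det(H) > 0 and tr(H) < 0, so H is negative definite everywhere: concave.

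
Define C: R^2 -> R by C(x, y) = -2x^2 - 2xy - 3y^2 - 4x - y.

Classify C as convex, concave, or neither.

concave

C is quadratic, so its Hessian is the constant matrix H = [[-4, -2], [-2, -6]].
det(H) = 20, tr(H) = -10.
det(H) > 0 and tr(H) < 0, so H is negative definite everywhere: concave.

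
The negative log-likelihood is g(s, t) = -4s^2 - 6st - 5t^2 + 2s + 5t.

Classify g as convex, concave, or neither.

g is quadratic, so its Hessian is the constant matrix H = [[-8, -6], [-6, -10]].
det(H) = 44, tr(H) = -18.
det(H) > 0 and tr(H) < 0, so H is negative definite everywhere: concave.

concave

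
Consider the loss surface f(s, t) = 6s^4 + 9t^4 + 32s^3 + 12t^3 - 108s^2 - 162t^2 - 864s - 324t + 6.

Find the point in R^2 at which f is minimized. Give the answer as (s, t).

f(s,t) separates as P(s) + Q(t) + 6, so its minimum is min P + min Q + 6.
P'(s) = 24(s - 3)(s + 3)(s + 4) vanishes at s ∈ {-4, -3, 3}; Q'(t) = 36(t - 3)(t + 1)(t + 3) vanishes at t ∈ {-3, -1, 3}.
Local minima of P (where P''>0): P(-4)=1216, P(3)=-2214. Local minima of Q: Q(-3)=-81, Q(3)=-1377.
So the global minimum of f is P(3) + Q(3) + 6 = -2214 − 1377 + 6 = -3585, attained at (3, 3).

(3, 3)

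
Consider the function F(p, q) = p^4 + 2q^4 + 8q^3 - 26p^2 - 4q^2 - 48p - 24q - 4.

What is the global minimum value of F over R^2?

-374

F(p,q) separates as A(p) + B(q) − 4, so its minimum is min A + min B − 4.
A'(p) = 4(p - 4)(p + 1)(p + 3) vanishes at p ∈ {-3, -1, 4}; B'(q) = 8(q - 1)(q + 1)(q + 3) vanishes at q ∈ {-3, -1, 1}.
Local minima of A (where A''>0): A(-3)=-9, A(4)=-352. Local minima of B: B(-3)=-18, B(1)=-18.
So the global minimum of F is A(4) + B(-3) − 4 = -352 − 18 − 4 = -374, attained at (4, -3).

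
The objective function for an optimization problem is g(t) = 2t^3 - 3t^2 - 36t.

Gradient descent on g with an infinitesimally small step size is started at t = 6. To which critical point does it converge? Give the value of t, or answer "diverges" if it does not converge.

g'(t) = 6(t - 3)(t + 2), so g'(6) = 144.
Gradient descent moves in the -g' direction, i.e. t is decreasing.
The nearest critical point in that direction is t = 3, where g'' = 30 > 0 (a local minimum). The iterate converges there.

3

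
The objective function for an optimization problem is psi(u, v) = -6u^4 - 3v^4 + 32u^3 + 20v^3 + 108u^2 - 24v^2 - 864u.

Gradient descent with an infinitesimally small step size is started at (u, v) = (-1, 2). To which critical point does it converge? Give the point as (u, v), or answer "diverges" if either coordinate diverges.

psi is separable, so gradient descent decouples: u follows -∂psi/∂u, v follows -∂psi/∂v.
∂psi/∂u = -24(u - 4)(u - 3)(u + 3); at u=-1 this is -960, so u increases.
∂psi/∂v = -12v(v - 4)(v - 1); at v=2 this is 48, so v decreases.
u converges to its nearest critical value 3 (a local min of the u-part); v converges to 1. The iterate converges to (3, 1).

(3, 1)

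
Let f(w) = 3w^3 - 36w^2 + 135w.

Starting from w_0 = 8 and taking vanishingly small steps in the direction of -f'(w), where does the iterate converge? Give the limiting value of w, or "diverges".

5

f'(w) = 9(w - 5)(w - 3), so f'(8) = 135.
Gradient descent moves in the -f' direction, i.e. w is decreasing.
The nearest critical point in that direction is w = 5, where f'' = 18 > 0 (a local minimum). The iterate converges there.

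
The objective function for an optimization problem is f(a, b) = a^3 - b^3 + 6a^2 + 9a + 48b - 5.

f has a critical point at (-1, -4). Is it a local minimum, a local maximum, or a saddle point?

The mixed partial ∂²f/∂a∂b is 0, so the Hessian at any point is diag(f_aa, f_bb) = diag(6(a + 2), -6b).
At (-1, -4): H = diag(6, 24).
Both eigenvalues are positive, so H is positive definite: a local minimum.

local minimum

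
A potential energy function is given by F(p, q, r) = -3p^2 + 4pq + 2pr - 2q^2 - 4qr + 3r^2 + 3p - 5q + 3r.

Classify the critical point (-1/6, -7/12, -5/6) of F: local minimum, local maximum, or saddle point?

The Hessian is constant: H = [[-6, 4, 2], [4, -4, -4], [2, -4, 6]].
Leading principal minors: Δ₁ = -6, Δ₂ = 8, Δ₃ = 96.
The minors fit neither the all-positive nor the alternating-sign pattern, so H is indefinite: a saddle point.

saddle point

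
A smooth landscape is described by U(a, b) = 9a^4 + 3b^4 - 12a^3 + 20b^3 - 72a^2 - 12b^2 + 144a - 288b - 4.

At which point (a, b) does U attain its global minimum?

U(a,b) separates as P(a) + Q(b) − 4, so its minimum is min P + min Q − 4.
P'(a) = 36(a - 2)(a - 1)(a + 2) vanishes at a ∈ {-2, 1, 2}; Q'(b) = 12(b - 2)(b + 3)(b + 4) vanishes at b ∈ {-4, -3, 2}.
Local minima of P (where P''>0): P(-2)=-336, P(2)=48. Local minima of Q: Q(-4)=448, Q(2)=-416.
So the global minimum of U is P(-2) + Q(2) − 4 = -336 − 416 − 4 = -756, attained at (-2, 2).

(-2, 2)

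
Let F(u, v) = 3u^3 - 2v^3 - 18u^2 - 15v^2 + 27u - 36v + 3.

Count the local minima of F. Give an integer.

1

F separates as a function of u plus a function of v, so ∇F=0 decouples.
∂F/∂u = 9(u - 3)(u - 1) = 0 at u ∈ {1, 3}; ∂F/∂v = -6(v + 2)(v + 3) = 0 at v ∈ {-3, -2}.
The Hessian is diagonal: diag(F_uu, F_vv). Second derivatives: F_uu(1)=-18, F_uu(3)=18; F_vv(-3)=6, F_vv(-2)=-6.
Local minima occur where both diagonal entries positive: (3, -3). Count: 1.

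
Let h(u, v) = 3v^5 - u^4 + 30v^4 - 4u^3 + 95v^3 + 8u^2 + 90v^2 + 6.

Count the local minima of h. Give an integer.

2

h separates as a function of u plus a function of v, so ∇h=0 decouples.
∂h/∂u = -4u(u - 1)(u + 4) = 0 at u ∈ {-4, 0, 1}; ∂h/∂v = 15v(v + 1)(v + 3)(v + 4) = 0 at v ∈ {-4, -3, -1, 0}.
The Hessian is diagonal: diag(h_uu, h_vv). Second derivatives: h_uu(-4)=-80, h_uu(0)=16, h_uu(1)=-20; h_vv(-4)=-180, h_vv(-3)=90, h_vv(-1)=-90, h_vv(0)=180.
Local minima occur where both diagonal entries positive: (0, -3), (0, 0). Count: 2.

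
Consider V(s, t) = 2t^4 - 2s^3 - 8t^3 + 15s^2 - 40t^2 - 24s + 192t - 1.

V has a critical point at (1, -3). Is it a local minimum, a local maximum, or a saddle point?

local minimum

The mixed partial ∂²V/∂s∂t is 0, so the Hessian at any point is diag(V_ss, V_tt) = diag(6(-2s + 5), 8(3t^2 - 6t - 10)).
At (1, -3): H = diag(18, 280).
Both eigenvalues are positive, so H is positive definite: a local minimum.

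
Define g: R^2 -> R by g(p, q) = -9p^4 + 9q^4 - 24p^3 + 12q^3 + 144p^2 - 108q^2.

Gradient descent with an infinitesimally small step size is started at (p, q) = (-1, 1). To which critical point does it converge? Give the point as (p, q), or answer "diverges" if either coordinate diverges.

g is separable, so gradient descent decouples: p follows -∂g/∂p, q follows -∂g/∂q.
∂g/∂p = -36p(p - 2)(p + 4); at p=-1 this is -324, so p increases.
∂g/∂q = 36q(q - 2)(q + 3); at q=1 this is -144, so q increases.
p converges to its nearest critical value 0 (a local min of the p-part); q converges to 2. The iterate converges to (0, 2).

(0, 2)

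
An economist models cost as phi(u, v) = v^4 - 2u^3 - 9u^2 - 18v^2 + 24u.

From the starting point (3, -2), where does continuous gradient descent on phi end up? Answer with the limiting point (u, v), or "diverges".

phi is separable, so gradient descent decouples: u follows -∂phi/∂u, v follows -∂phi/∂v.
∂phi/∂u = -6(u - 1)(u + 4); at u=3 this is -84, so u increases.
∂phi/∂v = 4v(v - 3)(v + 3); at v=-2 this is 40, so v decreases.
The u-coordinate has no critical point in that direction and runs off to infinity.

diverges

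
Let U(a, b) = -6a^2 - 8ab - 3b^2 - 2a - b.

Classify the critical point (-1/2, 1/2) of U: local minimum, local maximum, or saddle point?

local maximum

The Hessian of U is constant: H = [[-12, -8], [-8, -6]].
det(H) = (-12)·(-6) − (-8)² = 8.
det(H) > 0 and tr(H) = -18 < 0, so H is negative definite and the point is a local maximum.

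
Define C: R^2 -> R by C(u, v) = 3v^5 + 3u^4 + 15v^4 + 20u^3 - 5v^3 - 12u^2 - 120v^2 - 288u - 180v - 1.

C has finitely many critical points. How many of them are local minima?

4

C separates as a function of u plus a function of v, so ∇C=0 decouples.
∂C/∂u = 12(u - 2)(u + 3)(u + 4) = 0 at u ∈ {-4, -3, 2}; ∂C/∂v = 15(v - 2)(v + 1)(v + 2)(v + 3) = 0 at v ∈ {-3, -2, -1, 2}.
The Hessian is diagonal: diag(C_uu, C_vv). Second derivatives: C_uu(-4)=72, C_uu(-3)=-60, C_uu(2)=360; C_vv(-3)=-150, C_vv(-2)=60, C_vv(-1)=-90, C_vv(2)=900.
Local minima occur where both diagonal entries positive: (-4, -2), (-4, 2), (2, -2), (2, 2). Count: 4.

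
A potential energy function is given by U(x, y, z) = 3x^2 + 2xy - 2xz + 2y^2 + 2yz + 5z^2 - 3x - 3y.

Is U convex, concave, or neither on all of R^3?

U is quadratic, so its Hessian is the constant matrix H = [[6, 2, -2], [2, 4, 2], [-2, 2, 10]].
Leading principal minors: 6, 20, 144.
All positive ⇒ H ≻ 0 ⇒ convex.

convex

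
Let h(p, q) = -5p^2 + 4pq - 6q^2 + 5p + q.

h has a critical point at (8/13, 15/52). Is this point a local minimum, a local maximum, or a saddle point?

local maximum

The Hessian of h is constant: H = [[-10, 4], [4, -12]].
det(H) = (-10)·(-12) − 4² = 104.
det(H) > 0 and tr(H) = -22 < 0, so H is negative definite and the point is a local maximum.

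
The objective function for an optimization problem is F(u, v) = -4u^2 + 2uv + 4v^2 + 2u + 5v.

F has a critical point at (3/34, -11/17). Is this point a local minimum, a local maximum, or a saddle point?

The Hessian of F is constant: H = [[-8, 2], [2, 8]].
det(H) = (-8)·8 − 2² = -68.
Since det(H) < 0, H is indefinite and the critical point is a saddle point.

saddle point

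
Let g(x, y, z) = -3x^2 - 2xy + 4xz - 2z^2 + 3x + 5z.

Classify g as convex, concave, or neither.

g is quadratic, so its Hessian is the constant matrix H = [[-6, -2, 4], [-2, 0, 0], [4, 0, -4]].
Leading principal minors: -6, -4, 16.
Neither pattern holds ⇒ H is indefinite ⇒ neither convex nor concave.

neither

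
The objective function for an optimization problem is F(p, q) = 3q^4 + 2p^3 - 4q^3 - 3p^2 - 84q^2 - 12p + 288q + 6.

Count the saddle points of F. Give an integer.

F separates as a function of p plus a function of q, so ∇F=0 decouples.
∂F/∂p = 6(p - 2)(p + 1) = 0 at p ∈ {-1, 2}; ∂F/∂q = 12(q - 3)(q - 2)(q + 4) = 0 at q ∈ {-4, 2, 3}.
The Hessian is diagonal: diag(F_pp, F_qq). Second derivatives: F_pp(-1)=-18, F_pp(2)=18; F_qq(-4)=504, F_qq(2)=-72, F_qq(3)=84.
Saddle points occur where the two diagonal entries have opposite signs: (-1, -4), (-1, 3), (2, 2). Count: 3.

3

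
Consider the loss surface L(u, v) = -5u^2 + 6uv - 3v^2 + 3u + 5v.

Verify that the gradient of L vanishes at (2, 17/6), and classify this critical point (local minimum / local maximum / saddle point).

∇L = (-10u + 6v + 3, 6u - 6v + 5); substituting (2, 17/6) gives ∇L = (0, 0), so (2, 17/6) is indeed a critical point.
The Hessian of L is constant: H = [[-10, 6], [6, -6]].
det(H) = (-10)·(-6) − 6² = 24.
det(H) > 0 and tr(H) = -16 < 0, so H is negative definite and the point is a local maximum.

local maximum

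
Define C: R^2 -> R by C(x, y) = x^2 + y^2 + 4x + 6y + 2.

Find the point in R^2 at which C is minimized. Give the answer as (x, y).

C(x,y) separates as P(x) + Q(y) + 2, so its minimum is min P + min Q + 2.
P'(x) = 2x + 4 vanishes at x ∈ {-2}; Q'(y) = 2y + 6 vanishes at y ∈ {-3}.
Local minima of P (where P''>0): P(-2)=-4. Local minima of Q: Q(-3)=-9.
So the global minimum of C is P(-2) + Q(-3) + 2 = -4 − 9 + 2 = -11, attained at (-2, -3).

(-2, -3)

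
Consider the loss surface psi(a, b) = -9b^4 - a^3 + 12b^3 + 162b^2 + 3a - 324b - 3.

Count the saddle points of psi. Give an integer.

3

psi separates as a function of a plus a function of b, so ∇psi=0 decouples.
∂psi/∂a = -3(a - 1)(a + 1) = 0 at a ∈ {-1, 1}; ∂psi/∂b = -36(b - 3)(b - 1)(b + 3) = 0 at b ∈ {-3, 1, 3}.
The Hessian is diagonal: diag(psi_aa, psi_bb). Second derivatives: psi_aa(-1)=6, psi_aa(1)=-6; psi_bb(-3)=-864, psi_bb(1)=288, psi_bb(3)=-432.
Saddle points occur where the two diagonal entries have opposite signs: (-1, -3), (-1, 3), (1, 1). Count: 3.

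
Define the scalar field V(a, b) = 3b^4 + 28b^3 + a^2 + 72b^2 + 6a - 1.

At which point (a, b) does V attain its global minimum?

V(a,b) separates as P(a) + Q(b) − 1, so its minimum is min P + min Q − 1.
P'(a) = 2a + 6 vanishes at a ∈ {-3}; Q'(b) = 12b(b + 3)(b + 4) vanishes at b ∈ {-4, -3, 0}.
Local minima of P (where P''>0): P(-3)=-9. Local minima of Q: Q(-4)=128, Q(0)=0.
So the global minimum of V is P(-3) + Q(0) − 1 = -9 + 0 − 1 = -10, attained at (-3, 0).

(-3, 0)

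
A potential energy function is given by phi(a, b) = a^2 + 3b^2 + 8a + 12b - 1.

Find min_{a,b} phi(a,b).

-29

phi(a,b) separates as P(a) + Q(b) − 1, so its minimum is min P + min Q − 1.
P'(a) = 2a + 8 vanishes at a ∈ {-4}; Q'(b) = 6b + 12 vanishes at b ∈ {-2}.
Local minima of P (where P''>0): P(-4)=-16. Local minima of Q: Q(-2)=-12.
So the global minimum of phi is P(-4) + Q(-2) − 1 = -16 − 12 − 1 = -29, attained at (-4, -2).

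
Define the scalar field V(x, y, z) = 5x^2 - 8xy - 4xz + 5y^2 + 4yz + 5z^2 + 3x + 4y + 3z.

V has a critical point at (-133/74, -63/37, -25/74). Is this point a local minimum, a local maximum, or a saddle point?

The Hessian is constant: H = [[10, -8, -4], [-8, 10, 4], [-4, 4, 10]].
Leading principal minors: Δ₁ = 10, Δ₂ = 36, Δ₃ = 296.
All leading minors are positive, so H is positive definite: a local minimum.

local minimum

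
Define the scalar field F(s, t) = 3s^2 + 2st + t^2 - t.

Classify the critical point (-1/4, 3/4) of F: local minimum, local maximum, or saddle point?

local minimum

The Hessian of F is constant: H = [[6, 2], [2, 2]].
det(H) = 6·2 − 2² = 8.
det(H) > 0 and tr(H) = 8 > 0, so H is positive definite and the point is a local minimum.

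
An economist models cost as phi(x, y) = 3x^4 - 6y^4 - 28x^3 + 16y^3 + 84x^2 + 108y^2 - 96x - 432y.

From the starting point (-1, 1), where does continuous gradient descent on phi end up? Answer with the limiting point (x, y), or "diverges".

phi is separable, so gradient descent decouples: x follows -∂phi/∂x, y follows -∂phi/∂y.
∂phi/∂x = 12(x - 4)(x - 2)(x - 1); at x=-1 this is -360, so x increases.
∂phi/∂y = -24(y - 3)(y - 2)(y + 3); at y=1 this is -192, so y increases.
x converges to its nearest critical value 1 (a local min of the x-part); y converges to 2. The iterate converges to (1, 2).

(1, 2)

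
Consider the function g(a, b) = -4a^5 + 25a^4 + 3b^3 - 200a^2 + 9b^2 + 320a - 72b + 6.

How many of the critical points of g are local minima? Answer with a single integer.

g separates as a function of a plus a function of b, so ∇g=0 decouples.
∂g/∂a = -20(a - 4)(a - 2)(a - 1)(a + 2) = 0 at a ∈ {-2, 1, 2, 4}; ∂g/∂b = 9(b - 2)(b + 4) = 0 at b ∈ {-4, 2}.
The Hessian is diagonal: diag(g_aa, g_bb). Second derivatives: g_aa(-2)=1440, g_aa(1)=-180, g_aa(2)=160, g_aa(4)=-720; g_bb(-4)=-54, g_bb(2)=54.
Local minima occur where both diagonal entries positive: (-2, 2), (2, 2). Count: 2.

2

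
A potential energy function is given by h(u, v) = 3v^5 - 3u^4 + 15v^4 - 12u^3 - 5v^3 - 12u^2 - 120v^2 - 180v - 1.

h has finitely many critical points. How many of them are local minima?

2

h separates as a function of u plus a function of v, so ∇h=0 decouples.
∂h/∂u = -12u(u + 1)(u + 2) = 0 at u ∈ {-2, -1, 0}; ∂h/∂v = 15(v - 2)(v + 1)(v + 2)(v + 3) = 0 at v ∈ {-3, -2, -1, 2}.
The Hessian is diagonal: diag(h_uu, h_vv). Second derivatives: h_uu(-2)=-24, h_uu(-1)=12, h_uu(0)=-24; h_vv(-3)=-150, h_vv(-2)=60, h_vv(-1)=-90, h_vv(2)=900.
Local minima occur where both diagonal entries positive: (-1, -2), (-1, 2). Count: 2.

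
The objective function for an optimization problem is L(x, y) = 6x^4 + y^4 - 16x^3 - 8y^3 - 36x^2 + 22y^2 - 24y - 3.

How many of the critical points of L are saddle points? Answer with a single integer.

L separates as a function of x plus a function of y, so ∇L=0 decouples.
∂L/∂x = 24x(x - 3)(x + 1) = 0 at x ∈ {-1, 0, 3}; ∂L/∂y = 4(y - 3)(y - 2)(y - 1) = 0 at y ∈ {1, 2, 3}.
The Hessian is diagonal: diag(L_xx, L_yy). Second derivatives: L_xx(-1)=96, L_xx(0)=-72, L_xx(3)=288; L_yy(1)=8, L_yy(2)=-4, L_yy(3)=8.
Saddle points occur where the two diagonal entries have opposite signs: (-1, 2), (0, 1), (0, 3), (3, 2). Count: 4.

4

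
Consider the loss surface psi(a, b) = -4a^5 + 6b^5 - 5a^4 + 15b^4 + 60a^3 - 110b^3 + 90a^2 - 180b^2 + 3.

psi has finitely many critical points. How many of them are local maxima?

4

psi separates as a function of a plus a function of b, so ∇psi=0 decouples.
∂psi/∂a = -20a(a - 3)(a + 1)(a + 3) = 0 at a ∈ {-3, -1, 0, 3}; ∂psi/∂b = 30b(b - 3)(b + 1)(b + 4) = 0 at b ∈ {-4, -1, 0, 3}.
The Hessian is diagonal: diag(psi_aa, psi_bb). Second derivatives: psi_aa(-3)=720, psi_aa(-1)=-160, psi_aa(0)=180, psi_aa(3)=-1440; psi_bb(-4)=-2520, psi_bb(-1)=360, psi_bb(0)=-360, psi_bb(3)=2520.
Local maxima occur where both diagonal entries negative: (-1, -4), (-1, 0), (3, -4), (3, 0). Count: 4.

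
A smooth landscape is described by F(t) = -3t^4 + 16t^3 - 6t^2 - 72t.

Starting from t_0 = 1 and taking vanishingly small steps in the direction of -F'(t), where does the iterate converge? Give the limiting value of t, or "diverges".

2

F'(t) = -12(t - 3)(t - 2)(t + 1), so F'(1) = -48.
Gradient descent moves in the -F' direction, i.e. t is increasing.
The nearest critical point in that direction is t = 2, where F'' = 36 > 0 (a local minimum). The iterate converges there.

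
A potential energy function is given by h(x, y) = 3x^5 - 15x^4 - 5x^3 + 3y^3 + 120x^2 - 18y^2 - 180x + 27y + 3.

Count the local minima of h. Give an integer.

2

h separates as a function of x plus a function of y, so ∇h=0 decouples.
∂h/∂x = 15(x - 3)(x - 2)(x - 1)(x + 2) = 0 at x ∈ {-2, 1, 2, 3}; ∂h/∂y = 9(y - 3)(y - 1) = 0 at y ∈ {1, 3}.
The Hessian is diagonal: diag(h_xx, h_yy). Second derivatives: h_xx(-2)=-900, h_xx(1)=90, h_xx(2)=-60, h_xx(3)=150; h_yy(1)=-18, h_yy(3)=18.
Local minima occur where both diagonal entries positive: (1, 3), (3, 3). Count: 2.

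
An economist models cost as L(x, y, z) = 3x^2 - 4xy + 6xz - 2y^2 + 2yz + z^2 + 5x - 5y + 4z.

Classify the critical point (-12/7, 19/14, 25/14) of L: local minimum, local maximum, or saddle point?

The Hessian is constant: H = [[6, -4, 6], [-4, -4, 2], [6, 2, 2]].
Leading principal minors: Δ₁ = 6, Δ₂ = -40, Δ₃ = -56.
The minors fit neither the all-positive nor the alternating-sign pattern, so H is indefinite: a saddle point.

saddle point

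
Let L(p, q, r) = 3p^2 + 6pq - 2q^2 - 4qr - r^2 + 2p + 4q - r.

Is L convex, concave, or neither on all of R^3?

neither

L is quadratic, so its Hessian is the constant matrix H = [[6, 6, 0], [6, -4, -4], [0, -4, -2]].
Leading principal minors: 6, -60, 24.
Neither pattern holds ⇒ H is indefinite ⇒ neither convex nor concave.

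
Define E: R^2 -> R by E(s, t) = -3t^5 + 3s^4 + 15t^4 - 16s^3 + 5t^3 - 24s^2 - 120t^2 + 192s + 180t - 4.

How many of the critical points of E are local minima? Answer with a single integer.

E separates as a function of s plus a function of t, so ∇E=0 decouples.
∂E/∂s = 12(s - 4)(s - 2)(s + 2) = 0 at s ∈ {-2, 2, 4}; ∂E/∂t = -15(t - 3)(t - 2)(t - 1)(t + 2) = 0 at t ∈ {-2, 1, 2, 3}.
The Hessian is diagonal: diag(E_ss, E_tt). Second derivatives: E_ss(-2)=288, E_ss(2)=-96, E_ss(4)=144; E_tt(-2)=900, E_tt(1)=-90, E_tt(2)=60, E_tt(3)=-150.
Local minima occur where both diagonal entries positive: (-2, -2), (-2, 2), (4, -2), (4, 2). Count: 4.

4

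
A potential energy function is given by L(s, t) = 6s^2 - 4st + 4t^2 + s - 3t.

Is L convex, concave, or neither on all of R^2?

L is quadratic, so its Hessian is the constant matrix H = [[12, -4], [-4, 8]].
det(H) = 80, tr(H) = 20.
det(H) > 0 and tr(H) > 0, so H is positive definite everywhere: convex.

convex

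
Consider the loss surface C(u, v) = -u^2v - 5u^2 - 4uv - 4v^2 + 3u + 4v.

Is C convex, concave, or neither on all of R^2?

The term -u^2v is cubic, so the Hessian is not constant.
∂²C/∂u² = -2v - 10, which takes both signs as v varies (negative for sufficiently large v). A diagonal entry of the Hessian changing sign means the Hessian is neither positive- nor negative-semidefinite on all of R^2.

neither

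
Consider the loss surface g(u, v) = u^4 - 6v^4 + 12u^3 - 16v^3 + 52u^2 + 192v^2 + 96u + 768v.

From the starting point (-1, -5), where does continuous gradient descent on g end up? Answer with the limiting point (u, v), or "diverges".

diverges

g is separable, so gradient descent decouples: u follows -∂g/∂u, v follows -∂g/∂v.
∂g/∂u = 4(u + 2)(u + 3)(u + 4); at u=-1 this is 24, so u decreases.
∂g/∂v = -24(v - 4)(v + 2)(v + 4); at v=-5 this is 648, so v decreases.
The v-coordinate has no critical point in that direction and runs off to infinity.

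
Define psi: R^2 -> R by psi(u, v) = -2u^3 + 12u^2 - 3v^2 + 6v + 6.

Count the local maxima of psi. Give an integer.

psi separates as a function of u plus a function of v, so ∇psi=0 decouples.
∂psi/∂u = -6u(u - 4) = 0 at u ∈ {0, 4}; ∂psi/∂v = -6(v - 1) = 0 at v ∈ {1}.
The Hessian is diagonal: diag(psi_uu, psi_vv). Second derivatives: psi_uu(0)=24, psi_uu(4)=-24; psi_vv(1)=-6.
Local maxima occur where both diagonal entries negative: (4, 1). Count: 1.

1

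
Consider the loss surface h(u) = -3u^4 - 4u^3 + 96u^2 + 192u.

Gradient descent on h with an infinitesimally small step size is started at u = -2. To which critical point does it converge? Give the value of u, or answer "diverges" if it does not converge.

-1

h'(u) = -12(u - 4)(u + 1)(u + 4), so h'(-2) = -144.
Gradient descent moves in the -h' direction, i.e. u is increasing.
The nearest critical point in that direction is u = -1, where h'' = 180 > 0 (a local minimum). The iterate converges there.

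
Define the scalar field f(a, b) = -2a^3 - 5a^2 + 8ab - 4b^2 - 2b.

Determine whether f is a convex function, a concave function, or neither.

neither

The term -2a^3 is cubic, so the Hessian is not constant.
∂²f/∂a² = -12a - 10, which takes both signs as a varies (negative for sufficiently large a). A diagonal entry of the Hessian changing sign means the Hessian is neither positive- nor negative-semidefinite on all of R^2.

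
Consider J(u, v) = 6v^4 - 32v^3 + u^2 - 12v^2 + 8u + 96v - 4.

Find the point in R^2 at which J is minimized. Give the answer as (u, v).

(-4, 4)

J(u,v) separates as P(u) + Q(v) − 4, so its minimum is min P + min Q − 4.
P'(u) = 2u + 8 vanishes at u ∈ {-4}; Q'(v) = 24(v - 4)(v - 1)(v + 1) vanishes at v ∈ {-1, 1, 4}.
Local minima of P (where P''>0): P(-4)=-16. Local minima of Q: Q(-1)=-70, Q(4)=-320.
So the global minimum of J is P(-4) + Q(4) − 4 = -16 − 320 − 4 = -340, attained at (-4, 4).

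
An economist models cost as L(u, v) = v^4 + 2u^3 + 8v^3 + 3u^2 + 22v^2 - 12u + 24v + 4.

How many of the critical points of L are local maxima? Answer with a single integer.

L separates as a function of u plus a function of v, so ∇L=0 decouples.
∂L/∂u = 6(u - 1)(u + 2) = 0 at u ∈ {-2, 1}; ∂L/∂v = 4(v + 1)(v + 2)(v + 3) = 0 at v ∈ {-3, -2, -1}.
The Hessian is diagonal: diag(L_uu, L_vv). Second derivatives: L_uu(-2)=-18, L_uu(1)=18; L_vv(-3)=8, L_vv(-2)=-4, L_vv(-1)=8.
Local maxima occur where both diagonal entries negative: (-2, -2). Count: 1.

1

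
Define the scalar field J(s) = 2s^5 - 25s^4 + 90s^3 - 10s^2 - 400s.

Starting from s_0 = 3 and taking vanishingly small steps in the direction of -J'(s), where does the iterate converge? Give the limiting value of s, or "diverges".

J'(s) = 10(s - 5)(s - 4)(s - 2)(s + 1), so J'(3) = 80.
Gradient descent moves in the -J' direction, i.e. s is decreasing.
The nearest critical point in that direction is s = 2, where J'' = 180 > 0 (a local minimum). The iterate converges there.

2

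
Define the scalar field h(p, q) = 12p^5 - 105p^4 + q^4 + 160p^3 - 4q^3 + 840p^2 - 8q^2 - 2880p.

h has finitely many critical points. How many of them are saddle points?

6

h separates as a function of p plus a function of q, so ∇h=0 decouples.
∂h/∂p = 60(p - 4)(p - 3)(p - 2)(p + 2) = 0 at p ∈ {-2, 2, 3, 4}; ∂h/∂q = 4q(q - 4)(q + 1) = 0 at q ∈ {-1, 0, 4}.
The Hessian is diagonal: diag(h_pp, h_qq). Second derivatives: h_pp(-2)=-7200, h_pp(2)=480, h_pp(3)=-300, h_pp(4)=720; h_qq(-1)=20, h_qq(0)=-16, h_qq(4)=80.
Saddle points occur where the two diagonal entries have opposite signs: (-2, -1), (-2, 4), (2, 0), (3, -1), (3, 4), (4, 0). Count: 6.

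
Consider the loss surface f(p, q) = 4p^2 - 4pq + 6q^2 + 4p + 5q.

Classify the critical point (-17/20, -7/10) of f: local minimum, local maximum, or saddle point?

The Hessian of f is constant: H = [[8, -4], [-4, 12]].
det(H) = 8·12 − (-4)² = 80.
det(H) > 0 and tr(H) = 20 > 0, so H is positive definite and the point is a local minimum.

local minimum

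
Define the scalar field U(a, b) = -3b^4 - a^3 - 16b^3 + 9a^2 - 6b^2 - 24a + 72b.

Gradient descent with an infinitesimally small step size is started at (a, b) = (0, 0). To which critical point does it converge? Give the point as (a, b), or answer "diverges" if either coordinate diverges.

(2, -2)

U is separable, so gradient descent decouples: a follows -∂U/∂a, b follows -∂U/∂b.
∂U/∂a = -3(a - 4)(a - 2); at a=0 this is -24, so a increases.
∂U/∂b = -12(b - 1)(b + 2)(b + 3); at b=0 this is 72, so b decreases.
a converges to its nearest critical value 2 (a local min of the a-part); b converges to -2. The iterate converges to (2, -2).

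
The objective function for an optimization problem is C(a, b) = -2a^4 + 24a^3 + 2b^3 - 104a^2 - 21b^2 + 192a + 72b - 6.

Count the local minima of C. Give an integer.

1

C separates as a function of a plus a function of b, so ∇C=0 decouples.
∂C/∂a = -8(a - 4)(a - 3)(a - 2) = 0 at a ∈ {2, 3, 4}; ∂C/∂b = 6(b - 4)(b - 3) = 0 at b ∈ {3, 4}.
The Hessian is diagonal: diag(C_aa, C_bb). Second derivatives: C_aa(2)=-16, C_aa(3)=8, C_aa(4)=-16; C_bb(3)=-6, C_bb(4)=6.
Local minima occur where both diagonal entries positive: (3, 4). Count: 1.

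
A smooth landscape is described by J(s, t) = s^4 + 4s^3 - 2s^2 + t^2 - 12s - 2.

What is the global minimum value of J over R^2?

J(s,t) separates as P(s) + Q(t) − 2, so its minimum is min P + min Q − 2.
P'(s) = 4(s - 1)(s + 1)(s + 3) vanishes at s ∈ {-3, -1, 1}; Q'(t) = 2t vanishes at t ∈ {0}.
Local minima of P (where P''>0): P(-3)=-9, P(1)=-9. Local minima of Q: Q(0)=0.
So the global minimum of J is P(-3) + Q(0) − 2 = -9 + 0 − 2 = -11, attained at (-3, 0).

-11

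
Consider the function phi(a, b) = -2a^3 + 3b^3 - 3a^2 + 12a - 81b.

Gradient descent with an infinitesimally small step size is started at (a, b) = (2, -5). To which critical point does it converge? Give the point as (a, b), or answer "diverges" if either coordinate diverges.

diverges

phi is separable, so gradient descent decouples: a follows -∂phi/∂a, b follows -∂phi/∂b.
∂phi/∂a = -6(a - 1)(a + 2); at a=2 this is -24, so a increases.
∂phi/∂b = 9(b - 3)(b + 3); at b=-5 this is 144, so b decreases.
The a-coordinate has no critical point in that direction and runs off to infinity.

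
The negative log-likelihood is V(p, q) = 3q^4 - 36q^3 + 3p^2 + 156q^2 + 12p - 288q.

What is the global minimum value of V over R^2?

V(p,q) separates as A(p) + B(q), so its minimum is min A + min B.
A'(p) = 6p + 12 vanishes at p ∈ {-2}; B'(q) = 12(q - 4)(q - 3)(q - 2) vanishes at q ∈ {2, 3, 4}.
Local minima of A (where A''>0): A(-2)=-12. Local minima of B: B(2)=-192, B(4)=-192.
So the global minimum of V is A(-2) + B(2) = -12 − 192 = -204, attained at (-2, 2).

-204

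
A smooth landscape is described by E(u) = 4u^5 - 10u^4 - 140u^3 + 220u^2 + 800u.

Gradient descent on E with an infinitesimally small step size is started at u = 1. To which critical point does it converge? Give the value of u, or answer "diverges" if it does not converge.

E'(u) = 20(u - 5)(u - 2)(u + 1)(u + 4), so E'(1) = 800.
Gradient descent moves in the -E' direction, i.e. u is decreasing.
The nearest critical point in that direction is u = -1, where E'' = 1080 > 0 (a local minimum). The iterate converges there.

-1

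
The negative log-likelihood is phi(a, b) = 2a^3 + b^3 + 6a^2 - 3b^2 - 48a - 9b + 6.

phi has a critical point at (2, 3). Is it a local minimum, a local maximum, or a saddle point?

local minimum

The mixed partial ∂²phi/∂a∂b is 0, so the Hessian at any point is diag(phi_aa, phi_bb) = diag(12(a + 1), 6(b - 1)).
At (2, 3): H = diag(36, 12).
Both eigenvalues are positive, so H is positive definite: a local minimum.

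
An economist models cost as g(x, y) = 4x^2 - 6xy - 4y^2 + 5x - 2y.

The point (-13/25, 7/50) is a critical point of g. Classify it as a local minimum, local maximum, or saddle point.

saddle point

The Hessian of g is constant: H = [[8, -6], [-6, -8]].
det(H) = 8·(-8) − (-6)² = -100.
Since det(H) < 0, H is indefinite and the critical point is a saddle point.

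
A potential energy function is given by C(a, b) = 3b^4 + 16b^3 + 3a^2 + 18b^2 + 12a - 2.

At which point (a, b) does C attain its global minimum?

(-2, -3)

C(a,b) separates as P(a) + Q(b) − 2, so its minimum is min P + min Q − 2.
P'(a) = 6a + 12 vanishes at a ∈ {-2}; Q'(b) = 12b(b + 1)(b + 3) vanishes at b ∈ {-3, -1, 0}.
Local minima of P (where P''>0): P(-2)=-12. Local minima of Q: Q(-3)=-27, Q(0)=0.
So the global minimum of C is P(-2) + Q(-3) − 2 = -12 − 27 − 2 = -41, attained at (-2, -3).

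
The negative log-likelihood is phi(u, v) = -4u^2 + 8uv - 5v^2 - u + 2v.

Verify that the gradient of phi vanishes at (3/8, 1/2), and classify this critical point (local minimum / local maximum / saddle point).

∇phi = (-8u + 8v - 1, 8u - 10v + 2); substituting (3/8, 1/2) gives ∇phi = (0, 0), so (3/8, 1/2) is indeed a critical point.
The Hessian of phi is constant: H = [[-8, 8], [8, -10]].
det(H) = (-8)·(-10) − 8² = 16.
det(H) > 0 and tr(H) = -18 < 0, so H is negative definite and the point is a local maximum.

local maximum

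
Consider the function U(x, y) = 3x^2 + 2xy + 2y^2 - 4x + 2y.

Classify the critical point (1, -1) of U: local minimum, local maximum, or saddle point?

The Hessian of U is constant: H = [[6, 2], [2, 4]].
det(H) = 6·4 − 2² = 20.
det(H) > 0 and tr(H) = 10 > 0, so H is positive definite and the point is a local minimum.

local minimum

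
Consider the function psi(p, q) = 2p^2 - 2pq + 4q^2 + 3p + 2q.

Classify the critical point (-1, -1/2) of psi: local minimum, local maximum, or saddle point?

The Hessian of psi is constant: H = [[4, -2], [-2, 8]].
det(H) = 4·8 − (-2)² = 28.
det(H) > 0 and tr(H) = 12 > 0, so H is positive definite and the point is a local minimum.

local minimum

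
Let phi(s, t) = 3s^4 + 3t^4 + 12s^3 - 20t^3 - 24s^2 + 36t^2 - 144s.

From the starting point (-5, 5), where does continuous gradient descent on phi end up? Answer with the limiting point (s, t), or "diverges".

(-3, 3)

phi is separable, so gradient descent decouples: s follows -∂phi/∂s, t follows -∂phi/∂t.
∂phi/∂s = 12(s - 2)(s + 2)(s + 3); at s=-5 this is -504, so s increases.
∂phi/∂t = 12t(t - 3)(t - 2); at t=5 this is 360, so t decreases.
s converges to its nearest critical value -3 (a local min of the s-part); t converges to 3. The iterate converges to (-3, 3).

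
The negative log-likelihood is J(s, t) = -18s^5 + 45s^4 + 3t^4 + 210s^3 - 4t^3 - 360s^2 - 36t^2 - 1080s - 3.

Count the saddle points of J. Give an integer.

J separates as a function of s plus a function of t, so ∇J=0 decouples.
∂J/∂s = -90(s - 3)(s - 2)(s + 1)(s + 2) = 0 at s ∈ {-2, -1, 2, 3}; ∂J/∂t = 12t(t - 3)(t + 2) = 0 at t ∈ {-2, 0, 3}.
The Hessian is diagonal: diag(J_ss, J_tt). Second derivatives: J_ss(-2)=1800, J_ss(-1)=-1080, J_ss(2)=1080, J_ss(3)=-1800; J_tt(-2)=120, J_tt(0)=-72, J_tt(3)=180.
Saddle points occur where the two diagonal entries have opposite signs: (-2, 0), (-1, -2), (-1, 3), (2, 0), (3, -2), (3, 3). Count: 6.

6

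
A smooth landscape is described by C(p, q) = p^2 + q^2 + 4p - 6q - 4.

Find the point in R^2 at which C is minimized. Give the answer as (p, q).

(-2, 3)

C(p,q) separates as A(p) + B(q) − 4, so its minimum is min A + min B − 4.
A'(p) = 2p + 4 vanishes at p ∈ {-2}; B'(q) = 2q - 6 vanishes at q ∈ {3}.
Local minima of A (where A''>0): A(-2)=-4. Local minima of B: B(3)=-9.
So the global minimum of C is A(-2) + B(3) − 4 = -4 − 9 − 4 = -17, attained at (-2, 3).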